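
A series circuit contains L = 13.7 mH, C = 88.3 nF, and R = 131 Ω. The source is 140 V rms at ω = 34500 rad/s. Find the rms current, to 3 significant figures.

X_L = ωL = 473 Ω
X_C = 1/(ωC) = 328 Ω
Net reactance X = X_L − X_C = 144 Ω
Z = 131 + j144 Ω
|Z| = √(131² + 144²) = 195 Ω
I = V/|Z| = 140/195 = 718 mA

718 mA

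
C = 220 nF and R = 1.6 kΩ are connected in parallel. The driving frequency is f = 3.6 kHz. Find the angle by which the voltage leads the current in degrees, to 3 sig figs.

ω = 2πf = 22620 rad/s
X_C = 1/(ωC) = 201 Ω
Parallel: admittances add. Y = 1/R + jωC
Y = (0.000625 + j0.00498) S
|Y| = 0.00502 S → |Z| = 1/|Y| = 199 Ω, ∠Z = −∠Y = -82.8°

-82.8°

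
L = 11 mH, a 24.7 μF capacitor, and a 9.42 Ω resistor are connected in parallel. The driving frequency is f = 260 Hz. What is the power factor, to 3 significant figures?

0.990

ω = 2πf = 1634 rad/s
X_L = ωL = 18.0 Ω
X_C = 1/(ωC) = 24.8 Ω
Parallel: admittances add. Y = 1/R + 1/(jωL) + jωC
Y = (0.106 − j0.0153) S
|Y| = 0.107 S → |Z| = 1/|Y| = 9.32 Ω, ∠Z = −∠Y = 8.20°
cos φ = cos(8.20°) = 0.990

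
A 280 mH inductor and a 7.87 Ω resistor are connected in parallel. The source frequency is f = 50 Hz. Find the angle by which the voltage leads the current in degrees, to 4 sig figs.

5.113°

ω = 2πf = 314.2 rad/s
X_L = ωL = 87.96 Ω
Parallel: admittances add. Y = 1/R + 1/(jωL)
Y = (0.1271 − j0.01137) S
|Y| = 0.1276 S → |Z| = 1/|Y| = 7.839 Ω, ∠Z = −∠Y = 5.113°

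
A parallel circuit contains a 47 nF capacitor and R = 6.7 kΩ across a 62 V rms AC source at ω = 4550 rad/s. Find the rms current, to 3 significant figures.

X_C = 1/(ωC) = 4680 Ω
Parallel: admittances add. Y = 1/R + jωC
Y = (0.000149 + j0.000214) S
|Y| = 0.000261 S → |Z| = 1/|Y| = 3830 Ω, ∠Z = −∠Y = -55.1°
I = V/|Z| = 62/3830 = 16.2 mA

16.2 mA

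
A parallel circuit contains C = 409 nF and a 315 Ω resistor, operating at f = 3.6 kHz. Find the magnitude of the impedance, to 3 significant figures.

ω = 2πf = 22620 rad/s
X_C = 1/(ωC) = 108 Ω
Parallel: admittances add. Y = 1/R + jωC
Y = (0.00317 + j0.00925) S
|Y| = 0.00978 S → |Z| = 1/|Y| = 102 Ω, ∠Z = −∠Y = -71.1°

102 Ω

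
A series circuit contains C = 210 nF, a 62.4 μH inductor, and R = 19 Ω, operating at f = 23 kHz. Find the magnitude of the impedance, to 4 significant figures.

ω = 2πf = 144500 rad/s
X_L = ωL = 9.018 Ω
X_C = 1/(ωC) = 32.95 Ω
Net reactance X = X_L − X_C = -23.93 Ω
Z = 19.00 − j23.93 Ω
|Z| = √(19.00² + 23.93²) = 30.56 Ω

30.56 Ω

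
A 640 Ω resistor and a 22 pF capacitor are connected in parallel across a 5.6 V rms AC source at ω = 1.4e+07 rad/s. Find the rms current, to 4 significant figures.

8.918 mA

X_C = 1/(ωC) = 3247 Ω
Parallel: admittances add. Y = 1/R + jωC
Y = (0.001563 + j0.0003080) S
|Y| = 0.001593 S → |Z| = 1/|Y| = 627.9 Ω, ∠Z = −∠Y = -11.15°
I = V/|Z| = 5.6/627.9 = 8.918 mA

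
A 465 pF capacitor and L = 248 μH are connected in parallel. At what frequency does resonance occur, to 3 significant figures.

ω₀ = 1/√(LC) = 1/√(0.000248 × 4.65e-10) = 2.945e+06 rad/s
f₀ = ω₀/(2π) = 469 kHz

469 kHz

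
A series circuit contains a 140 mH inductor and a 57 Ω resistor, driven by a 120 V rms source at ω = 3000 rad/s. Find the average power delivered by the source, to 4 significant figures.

4.569 W

X_L = ωL = 420.0 Ω
Z = 57.00 + j420.0 Ω
|Z| = √(57.00² + 420.0²) = 423.9 Ω
∠Z = arctan(420.0/57.00) = 82.27°
I = V/|Z| = 283.1 mA
P = VI cos φ = 120 × 0.2831 × cos(82.27°) = 4.569 W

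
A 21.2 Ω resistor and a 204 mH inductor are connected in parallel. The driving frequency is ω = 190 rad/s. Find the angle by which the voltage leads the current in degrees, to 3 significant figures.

28.7°

X_L = ωL = 38.8 Ω
Parallel: admittances add. Y = 1/R + 1/(jωL)
Y = (0.0472 − j0.0258) S
|Y| = 0.0538 S → |Z| = 1/|Y| = 18.6 Ω, ∠Z = −∠Y = 28.7°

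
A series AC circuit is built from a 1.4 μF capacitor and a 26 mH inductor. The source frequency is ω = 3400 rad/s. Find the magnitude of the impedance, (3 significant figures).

122 Ω

X_L = ωL = 88.4 Ω
X_C = 1/(ωC) = 210 Ω
Net reactance X = X_L − X_C = -122 Ω
Z = − j122 Ω
|Z| = √(0² + 122²) = 122 Ω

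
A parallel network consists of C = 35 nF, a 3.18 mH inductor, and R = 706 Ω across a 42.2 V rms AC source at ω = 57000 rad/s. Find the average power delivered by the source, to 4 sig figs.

2.522 W

X_L = ωL = 181.3 Ω
X_C = 1/(ωC) = 501.3 Ω
Parallel: admittances add. Y = 1/R + 1/(jωL) + jωC
Y = (0.001416 − j0.003522) S
|Y| = 0.003796 S → |Z| = 1/|Y| = 263.4 Ω, ∠Z = −∠Y = 68.09°
I = V/|Z| = 160.2 mA
P = VI cos φ = 42.2 × 0.1602 × cos(68.09°) = 2.522 W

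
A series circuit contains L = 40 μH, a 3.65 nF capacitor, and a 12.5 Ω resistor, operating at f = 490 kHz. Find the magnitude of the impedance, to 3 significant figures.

36.4 Ω

ω = 2πf = 3.079e+06 rad/s
X_L = ωL = 123 Ω
X_C = 1/(ωC) = 89.0 Ω
Net reactance X = X_L − X_C = 34.2 Ω
Z = 12.5 + j34.2 Ω
|Z| = √(12.5² + 34.2²) = 36.4 Ω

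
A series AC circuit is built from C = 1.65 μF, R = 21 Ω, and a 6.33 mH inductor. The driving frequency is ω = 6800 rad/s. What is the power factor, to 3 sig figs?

X_L = ωL = 43.0 Ω
X_C = 1/(ωC) = 89.1 Ω
Net reactance X = X_L − X_C = -46.1 Ω
Z = 21.0 − j46.1 Ω
|Z| = √(21.0² + 46.1²) = 50.6 Ω
∠Z = arctan(-46.1/21.0) = -65.5°
cos φ = cos(-65.5°) = 0.415

0.415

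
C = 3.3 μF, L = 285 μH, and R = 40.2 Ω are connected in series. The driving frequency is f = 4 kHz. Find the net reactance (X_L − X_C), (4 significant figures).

ω = 2πf = 25130 rad/s
X_L = ωL = 7.163 Ω
X_C = 1/(ωC) = 12.06 Ω
X = 7.163 − 12.06 = -4.894 Ω

-4.894 Ω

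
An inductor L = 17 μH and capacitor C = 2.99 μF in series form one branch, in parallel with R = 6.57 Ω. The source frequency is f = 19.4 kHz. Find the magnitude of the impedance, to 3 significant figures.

ω = 2πf = 121900 rad/s
X_L = ωL = 2.07 Ω
X_C = 1/(ωC) = 2.74 Ω
Branch 1: Z₁ = R = 6.57 Ω
Branch 2 (series LC): Z₂ = j(X_L − X_C) = −j0.672 Ω
Parallel: Z = Z₁Z₂/(Z₁+Z₂), |Z| = 0.668 Ω, ∠Z = -84.2°

0.668 Ω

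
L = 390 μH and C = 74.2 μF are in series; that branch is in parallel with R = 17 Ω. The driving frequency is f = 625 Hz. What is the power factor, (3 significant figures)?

ω = 2πf = 3927 rad/s
X_L = ωL = 1.53 Ω
X_C = 1/(ωC) = 3.43 Ω
Branch 1: Z₁ = R = 17.0 Ω
Branch 2 (series LC): Z₂ = j(X_L − X_C) = −j1.90 Ω
Parallel: Z = Z₁Z₂/(Z₁+Z₂), |Z| = 1.89 Ω, ∠Z = -83.6°
cos φ = cos(-83.6°) = 0.111

0.111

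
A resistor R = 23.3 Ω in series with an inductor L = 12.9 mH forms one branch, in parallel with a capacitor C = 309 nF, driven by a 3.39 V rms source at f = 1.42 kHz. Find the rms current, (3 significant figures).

19.8 mA

ω = 2πf = 8922 rad/s
X_L = ωL = 115 Ω
X_C = 1/(ωC) = 363 Ω
Branch 1 (R+jX_L): Z₁ = 23.3 + j115 Ω, |Z₁| = 117 Ω
Branch 2 (−jX_C): Z₂ = −j363 Ω
Parallel: Z = Z₁Z₂/(Z₁+Z₂), |Z| = 171 Ω, ∠Z = 73.2°
I = V/|Z| = 3.39/171 = 19.8 mA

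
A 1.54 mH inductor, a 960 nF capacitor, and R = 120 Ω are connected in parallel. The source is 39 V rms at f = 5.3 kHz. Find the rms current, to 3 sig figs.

585 mA

ω = 2πf = 33300 rad/s
X_L = ωL = 51.3 Ω
X_C = 1/(ωC) = 31.3 Ω
Parallel: admittances add. Y = 1/R + 1/(jωL) + jωC
Y = (0.00833 + j0.0125) S
|Y| = 0.0150 S → |Z| = 1/|Y| = 66.7 Ω, ∠Z = −∠Y = -56.2°
I = V/|Z| = 39/66.7 = 585 mA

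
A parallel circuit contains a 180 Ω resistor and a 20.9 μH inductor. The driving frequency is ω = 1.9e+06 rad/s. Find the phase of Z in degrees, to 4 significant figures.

77.56°

X_L = ωL = 39.71 Ω
Parallel: admittances add. Y = 1/R + 1/(jωL)
Y = (0.005556 − j0.02518) S
|Y| = 0.02579 S → |Z| = 1/|Y| = 38.78 Ω, ∠Z = −∠Y = 77.56°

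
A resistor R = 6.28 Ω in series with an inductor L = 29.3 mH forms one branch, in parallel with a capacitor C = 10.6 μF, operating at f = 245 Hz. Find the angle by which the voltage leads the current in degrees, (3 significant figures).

60.9°

ω = 2πf = 1539 rad/s
X_L = ωL = 45.1 Ω
X_C = 1/(ωC) = 61.3 Ω
Branch 1 (R+jX_L): Z₁ = 6.28 + j45.1 Ω, |Z₁| = 45.5 Ω
Branch 2 (−jX_C): Z₂ = −j61.3 Ω
Parallel: Z = Z₁Z₂/(Z₁+Z₂), |Z| = 161 Ω, ∠Z = 60.9°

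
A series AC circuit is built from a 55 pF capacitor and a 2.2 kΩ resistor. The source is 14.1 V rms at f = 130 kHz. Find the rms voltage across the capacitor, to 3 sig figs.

ω = 2πf = 816800 rad/s
X_C = 1/(ωC) = 22300 Ω
Z = 2200 − j22300 Ω
|Z| = √(2200² + 22300²) = 22400 Ω
I = V/|Z| = 630 μA
V_C = I·|Z_C| = 0.000630 × 22300 = 14.0 V

14.0 V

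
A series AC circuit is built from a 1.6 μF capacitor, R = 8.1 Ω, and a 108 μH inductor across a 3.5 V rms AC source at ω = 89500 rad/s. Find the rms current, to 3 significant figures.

410 mA

X_L = ωL = 9.67 Ω
X_C = 1/(ωC) = 6.98 Ω
Net reactance X = X_L − X_C = 2.68 Ω
Z = 8.10 + j2.68 Ω
|Z| = √(8.10² + 2.68²) = 8.53 Ω
I = V/|Z| = 3.5/8.53 = 410 mA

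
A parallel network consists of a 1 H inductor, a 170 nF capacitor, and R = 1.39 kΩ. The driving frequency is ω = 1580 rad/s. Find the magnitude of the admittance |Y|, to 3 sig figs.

X_L = ωL = 1580 Ω
X_C = 1/(ωC) = 3720 Ω
Parallel: admittances add. Y = 1/R + 1/(jωL) + jωC
Y = (0.000719 − j0.000364) S
|Y| = 0.000806 S → |Z| = 1/|Y| = 1240 Ω, ∠Z = −∠Y = 26.9°

806 μS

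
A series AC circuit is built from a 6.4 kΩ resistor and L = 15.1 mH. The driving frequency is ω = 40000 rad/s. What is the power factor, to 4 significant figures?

X_L = ωL = 604.0 Ω
Z = 6400 + j604.0 Ω
|Z| = √(6400² + 604.0²) = 6428 Ω
∠Z = arctan(604.0/6400) = 5.391°
cos φ = cos(5.391°) = 0.9956

0.9956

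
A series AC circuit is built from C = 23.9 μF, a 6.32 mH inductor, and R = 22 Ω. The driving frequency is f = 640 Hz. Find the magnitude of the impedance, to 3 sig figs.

ω = 2πf = 4021 rad/s
X_L = ωL = 25.4 Ω
X_C = 1/(ωC) = 10.4 Ω
Net reactance X = X_L − X_C = 15.0 Ω
Z = 22.0 + j15.0 Ω
|Z| = √(22.0² + 15.0²) = 26.6 Ω

26.6 Ω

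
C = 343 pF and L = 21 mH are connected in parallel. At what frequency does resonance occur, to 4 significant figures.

59.30 kHz

ω₀ = 1/√(LC) = 1/√(0.021 × 3.43e-10) = 372600 rad/s
f₀ = ω₀/(2π) = 59.30 kHz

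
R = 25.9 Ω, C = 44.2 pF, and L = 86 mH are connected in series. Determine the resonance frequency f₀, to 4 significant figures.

81.63 kHz

ω₀ = 1/√(LC) = 1/√(0.086 × 4.42e-11) = 512900 rad/s
f₀ = ω₀/(2π) = 81.63 kHz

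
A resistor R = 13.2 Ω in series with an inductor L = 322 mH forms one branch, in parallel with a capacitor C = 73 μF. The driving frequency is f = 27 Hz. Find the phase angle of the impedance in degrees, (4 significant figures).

49.61°

ω = 2πf = 169.6 rad/s
X_L = ωL = 54.63 Ω
X_C = 1/(ωC) = 80.75 Ω
Branch 1 (R+jX_L): Z₁ = 13.20 + j54.63 Ω, |Z₁| = 56.20 Ω
Branch 2 (−jX_C): Z₂ = −j80.75 Ω
Parallel: Z = Z₁Z₂/(Z₁+Z₂), |Z| = 155.0 Ω, ∠Z = 49.61°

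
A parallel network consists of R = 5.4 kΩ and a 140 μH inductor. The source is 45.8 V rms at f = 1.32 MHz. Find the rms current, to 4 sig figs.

40.35 mA

ω = 2πf = 8.294e+06 rad/s
X_L = ωL = 1161 Ω
Parallel: admittances add. Y = 1/R + 1/(jωL)
Y = (0.0001852 − j0.0008612) S
|Y| = 0.0008809 S → |Z| = 1/|Y| = 1135 Ω, ∠Z = −∠Y = 77.86°
I = V/|Z| = 45.8/1135 = 40.35 mA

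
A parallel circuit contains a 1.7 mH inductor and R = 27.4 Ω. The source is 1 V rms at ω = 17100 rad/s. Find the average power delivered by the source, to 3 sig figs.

X_L = ωL = 29.1 Ω
Parallel: admittances add. Y = 1/R + 1/(jωL)
Y = (0.0365 − j0.0344) S
|Y| = 0.0502 S → |Z| = 1/|Y| = 19.9 Ω, ∠Z = −∠Y = 43.3°
I = V/|Z| = 50.2 mA
P = VI cos φ = 1 × 0.0502 × cos(43.3°) = 36.5 mW

36.5 mW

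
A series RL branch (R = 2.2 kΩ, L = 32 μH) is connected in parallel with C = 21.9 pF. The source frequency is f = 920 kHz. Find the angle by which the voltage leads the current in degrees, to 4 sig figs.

ω = 2πf = 5.781e+06 rad/s
X_L = ωL = 185.0 Ω
X_C = 1/(ωC) = 7899 Ω
Branch 1 (R+jX_L): Z₁ = 2200 + j185.0 Ω, |Z₁| = 2208 Ω
Branch 2 (−jX_C): Z₂ = −j7899 Ω
Parallel: Z = Z₁Z₂/(Z₁+Z₂), |Z| = 2174 Ω, ∠Z = -11.11°

-11.11°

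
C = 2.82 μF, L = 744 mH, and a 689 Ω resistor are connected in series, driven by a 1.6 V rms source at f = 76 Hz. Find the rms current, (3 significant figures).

ω = 2πf = 477.5 rad/s
X_L = ωL = 355 Ω
X_C = 1/(ωC) = 743 Ω
Net reactance X = X_L − X_C = -387 Ω
Z = 689 − j387 Ω
|Z| = √(689² + 387²) = 790 Ω
I = V/|Z| = 1.6/790 = 2.02 mA

2.02 mA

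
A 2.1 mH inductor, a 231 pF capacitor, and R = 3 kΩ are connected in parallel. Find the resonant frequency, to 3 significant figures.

ω₀ = 1/√(LC) = 1/√(0.0021 × 2.31e-10) = 1.436e+06 rad/s
f₀ = ω₀/(2π) = 229 kHz

229 kHz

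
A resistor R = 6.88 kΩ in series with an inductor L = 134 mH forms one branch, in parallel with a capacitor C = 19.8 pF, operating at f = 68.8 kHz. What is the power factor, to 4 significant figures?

ω = 2πf = 432300 rad/s
X_L = ωL = 57930 Ω
X_C = 1/(ωC) = 116800 Ω
Branch 1 (R+jX_L): Z₁ = 6880 + j57930 Ω, |Z₁| = 58330 Ω
Branch 2 (−jX_C): Z₂ = −j116800 Ω
Parallel: Z = Z₁Z₂/(Z₁+Z₂), |Z| = 114900 Ω, ∠Z = 76.56°
cos φ = cos(76.56°) = 0.2323

0.2323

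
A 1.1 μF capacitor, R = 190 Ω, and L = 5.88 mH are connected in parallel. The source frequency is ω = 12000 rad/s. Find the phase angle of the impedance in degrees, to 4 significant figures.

10.47°

X_L = ωL = 70.56 Ω
X_C = 1/(ωC) = 75.76 Ω
Parallel: admittances add. Y = 1/R + 1/(jωL) + jωC
Y = (0.005263 − j0.0009723) S
|Y| = 0.005352 S → |Z| = 1/|Y| = 186.8 Ω, ∠Z = −∠Y = 10.47°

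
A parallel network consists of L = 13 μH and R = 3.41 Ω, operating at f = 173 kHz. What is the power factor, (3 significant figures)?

ω = 2πf = 1.087e+06 rad/s
X_L = ωL = 14.1 Ω
Parallel: admittances add. Y = 1/R + 1/(jωL)
Y = (0.293 − j0.0708) S
|Y| = 0.302 S → |Z| = 1/|Y| = 3.31 Ω, ∠Z = −∠Y = 13.6°
cos φ = cos(13.6°) = 0.972

0.972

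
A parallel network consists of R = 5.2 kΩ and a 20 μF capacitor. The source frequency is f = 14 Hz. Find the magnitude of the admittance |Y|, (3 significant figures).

ω = 2πf = 87.96 rad/s
X_C = 1/(ωC) = 568 Ω
Parallel: admittances add. Y = 1/R + jωC
Y = (0.000192 + j0.00176) S
|Y| = 0.00177 S → |Z| = 1/|Y| = 565 Ω, ∠Z = −∠Y = -83.8°

1.77 mS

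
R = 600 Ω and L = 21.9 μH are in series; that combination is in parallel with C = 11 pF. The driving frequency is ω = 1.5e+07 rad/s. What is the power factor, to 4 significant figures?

X_L = ωL = 328.5 Ω
X_C = 1/(ωC) = 6061 Ω
Branch 1 (R+jX_L): Z₁ = 600.0 + j328.5 Ω, |Z₁| = 684.0 Ω
Branch 2 (−jX_C): Z₂ = −j6061 Ω
Parallel: Z = Z₁Z₂/(Z₁+Z₂), |Z| = 719.3 Ω, ∠Z = 22.73°
cos φ = cos(22.73°) = 0.9224

0.9224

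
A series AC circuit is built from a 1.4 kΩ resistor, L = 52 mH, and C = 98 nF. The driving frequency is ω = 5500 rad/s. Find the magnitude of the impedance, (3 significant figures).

X_L = ωL = 286 Ω
X_C = 1/(ωC) = 1860 Ω
Net reactance X = X_L − X_C = -1570 Ω
Z = 1400 − j1570 Ω
|Z| = √(1400² + 1570²) = 2100 Ω

2100 Ω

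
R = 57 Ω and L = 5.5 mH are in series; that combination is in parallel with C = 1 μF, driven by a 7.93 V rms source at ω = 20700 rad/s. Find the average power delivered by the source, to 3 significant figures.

X_L = ωL = 114 Ω
X_C = 1/(ωC) = 48.3 Ω
Branch 1 (R+jX_L): Z₁ = 57.0 + j114 Ω, |Z₁| = 127 Ω
Branch 2 (−jX_C): Z₂ = −j48.3 Ω
Parallel: Z = Z₁Z₂/(Z₁+Z₂), |Z| = 70.8 Ω, ∠Z = -75.6°
I = V/|Z| = 112 mA
P = VI cos φ = 7.93 × 0.112 × cos(-75.6°) = 221 mW

221 mW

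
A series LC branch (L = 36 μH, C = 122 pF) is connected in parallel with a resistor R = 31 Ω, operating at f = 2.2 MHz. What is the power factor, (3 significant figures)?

ω = 2πf = 1.382e+07 rad/s
X_L = ωL = 498 Ω
X_C = 1/(ωC) = 593 Ω
Branch 1: Z₁ = R = 31.0 Ω
Branch 2 (series LC): Z₂ = j(X_L − X_C) = −j95.3 Ω
Parallel: Z = Z₁Z₂/(Z₁+Z₂), |Z| = 29.5 Ω, ∠Z = -18.0°
cos φ = cos(-18.0°) = 0.951

0.951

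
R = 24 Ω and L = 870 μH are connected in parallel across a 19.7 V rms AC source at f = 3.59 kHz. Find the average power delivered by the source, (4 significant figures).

16.17 W

ω = 2πf = 22560 rad/s
X_L = ωL = 19.62 Ω
Parallel: admittances add. Y = 1/R + 1/(jωL)
Y = (0.04167 − j0.05096) S
|Y| = 0.06582 S → |Z| = 1/|Y| = 15.19 Ω, ∠Z = −∠Y = 50.73°
I = V/|Z| = 1.297 A
P = VI cos φ = 19.7 × 1.297 × cos(50.73°) = 16.17 W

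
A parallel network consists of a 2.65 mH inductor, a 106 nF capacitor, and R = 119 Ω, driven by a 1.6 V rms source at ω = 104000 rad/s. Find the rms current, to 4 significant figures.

17.91 mA

X_L = ωL = 275.6 Ω
X_C = 1/(ωC) = 90.71 Ω
Parallel: admittances add. Y = 1/R + 1/(jωL) + jωC
Y = (0.008403 + j0.007396) S
|Y| = 0.01119 S → |Z| = 1/|Y| = 89.33 Ω, ∠Z = −∠Y = -41.35°
I = V/|Z| = 1.6/89.33 = 17.91 mA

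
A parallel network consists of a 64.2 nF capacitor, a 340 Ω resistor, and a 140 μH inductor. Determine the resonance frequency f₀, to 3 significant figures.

53.1 kHz

ω₀ = 1/√(LC) = 1/√(0.00014 × 6.42e-08) = 333600 rad/s
f₀ = ω₀/(2π) = 53.1 kHz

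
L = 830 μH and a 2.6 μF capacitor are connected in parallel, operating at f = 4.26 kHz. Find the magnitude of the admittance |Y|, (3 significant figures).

ω = 2πf = 26770 rad/s
X_L = ωL = 22.2 Ω
X_C = 1/(ωC) = 14.4 Ω
Parallel: admittances add. Y = 1/(jωL) + jωC
Y = (0 + j0.0246) S
|Y| = 0.0246 S → |Z| = 1/|Y| = 40.7 Ω, ∠Z = −∠Y = -90.0°

24.6 mS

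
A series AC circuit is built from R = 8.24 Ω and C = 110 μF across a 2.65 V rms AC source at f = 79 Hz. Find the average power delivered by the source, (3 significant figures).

143 mW

ω = 2πf = 496.4 rad/s
X_C = 1/(ωC) = 18.3 Ω
Z = 8.24 − j18.3 Ω
|Z| = √(8.24² + 18.3²) = 20.1 Ω
∠Z = arctan(-18.3/8.24) = -65.8°
I = V/|Z| = 132 mA
P = VI cos φ = 2.65 × 0.132 × cos(-65.8°) = 143 mW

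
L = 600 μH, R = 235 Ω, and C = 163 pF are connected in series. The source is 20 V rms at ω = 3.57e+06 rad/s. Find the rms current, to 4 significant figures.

41.29 mA

X_L = ωL = 2142 Ω
X_C = 1/(ωC) = 1718 Ω
Net reactance X = X_L − X_C = 423.5 Ω
Z = 235.0 + j423.5 Ω
|Z| = √(235.0² + 423.5²) = 484.4 Ω
I = V/|Z| = 20/484.4 = 41.29 mA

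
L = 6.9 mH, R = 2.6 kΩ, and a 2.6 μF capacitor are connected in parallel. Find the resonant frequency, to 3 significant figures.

ω₀ = 1/√(LC) = 1/√(0.0069 × 2.6e-06) = 7466 rad/s
f₀ = ω₀/(2π) = 1.19 kHz

1.19 kHz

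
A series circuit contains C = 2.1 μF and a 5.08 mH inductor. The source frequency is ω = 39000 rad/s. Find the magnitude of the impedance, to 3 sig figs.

X_L = ωL = 198 Ω
X_C = 1/(ωC) = 12.2 Ω
Net reactance X = X_L − X_C = 186 Ω
Z = j186 Ω
|Z| = √(0² + 186²) = 186 Ω

186 Ω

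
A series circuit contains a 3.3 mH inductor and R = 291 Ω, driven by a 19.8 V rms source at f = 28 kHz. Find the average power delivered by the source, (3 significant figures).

271 mW

ω = 2πf = 175900 rad/s
X_L = ωL = 581 Ω
Z = 291 + j581 Ω
|Z| = √(291² + 581²) = 649 Ω
∠Z = arctan(581/291) = 63.4°
I = V/|Z| = 30.5 mA
P = VI cos φ = 19.8 × 0.0305 × cos(63.4°) = 271 mW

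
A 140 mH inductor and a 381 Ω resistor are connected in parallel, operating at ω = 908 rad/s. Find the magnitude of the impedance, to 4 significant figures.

X_L = ωL = 127.1 Ω
Parallel: admittances add. Y = 1/R + 1/(jωL)
Y = (0.002625 − j0.007867) S
|Y| = 0.008293 S → |Z| = 1/|Y| = 120.6 Ω, ∠Z = −∠Y = 71.55°

120.6 Ω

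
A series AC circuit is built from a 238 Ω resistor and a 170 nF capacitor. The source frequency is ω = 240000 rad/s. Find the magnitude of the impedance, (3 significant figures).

X_C = 1/(ωC) = 24.5 Ω
Z = 238 − j24.5 Ω
|Z| = √(238² + 24.5²) = 239 Ω

239 Ω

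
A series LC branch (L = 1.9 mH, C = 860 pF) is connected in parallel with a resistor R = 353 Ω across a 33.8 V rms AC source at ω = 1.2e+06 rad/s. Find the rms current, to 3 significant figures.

X_L = ωL = 2280 Ω
X_C = 1/(ωC) = 969 Ω
Branch 1: Z₁ = R = 353 Ω
Branch 2 (series LC): Z₂ = j(X_L − X_C) = j1310 Ω
Parallel: Z = Z₁Z₂/(Z₁+Z₂), |Z| = 341 Ω, ∠Z = 15.1°
I = V/|Z| = 33.8/341 = 99.2 mA

99.2 mA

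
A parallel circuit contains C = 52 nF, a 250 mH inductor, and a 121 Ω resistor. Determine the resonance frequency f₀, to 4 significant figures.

1.396 kHz

ω₀ = 1/√(LC) = 1/√(0.25 × 5.2e-08) = 8771 rad/s
f₀ = ω₀/(2π) = 1.396 kHz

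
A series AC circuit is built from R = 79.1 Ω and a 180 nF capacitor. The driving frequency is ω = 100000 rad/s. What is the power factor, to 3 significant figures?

0.818

X_C = 1/(ωC) = 55.6 Ω
Z = 79.1 − j55.6 Ω
|Z| = √(79.1² + 55.6²) = 96.7 Ω
∠Z = arctan(-55.6/79.1) = -35.1°
cos φ = cos(-35.1°) = 0.818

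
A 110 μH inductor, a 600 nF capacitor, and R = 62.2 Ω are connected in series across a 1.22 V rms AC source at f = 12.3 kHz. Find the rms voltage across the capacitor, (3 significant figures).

ω = 2πf = 77280 rad/s
X_L = ωL = 8.50 Ω
X_C = 1/(ωC) = 21.6 Ω
Net reactance X = X_L − X_C = -13.1 Ω
Z = 62.2 − j13.1 Ω
|Z| = √(62.2² + 13.1²) = 63.6 Ω
I = V/|Z| = 19.2 mA
V_C = I·|Z_C| = 0.0192 × 21.6 = 0.414 V

0.414 V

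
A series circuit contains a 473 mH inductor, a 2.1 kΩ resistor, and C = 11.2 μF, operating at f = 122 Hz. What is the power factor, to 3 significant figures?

ω = 2πf = 766.5 rad/s
X_L = ωL = 363 Ω
X_C = 1/(ωC) = 116 Ω
Net reactance X = X_L − X_C = 246 Ω
Z = 2100 + j246 Ω
|Z| = √(2100² + 246²) = 2110 Ω
∠Z = arctan(246/2100) = 6.68°
cos φ = cos(6.68°) = 0.993

0.993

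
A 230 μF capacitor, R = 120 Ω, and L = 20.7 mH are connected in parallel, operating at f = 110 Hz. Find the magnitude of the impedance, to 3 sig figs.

ω = 2πf = 691.2 rad/s
X_L = ωL = 14.3 Ω
X_C = 1/(ωC) = 6.29 Ω
Parallel: admittances add. Y = 1/R + 1/(jωL) + jωC
Y = (0.00833 + j0.0891) S
|Y| = 0.0895 S → |Z| = 1/|Y| = 11.2 Ω, ∠Z = −∠Y = -84.7°

11.2 Ω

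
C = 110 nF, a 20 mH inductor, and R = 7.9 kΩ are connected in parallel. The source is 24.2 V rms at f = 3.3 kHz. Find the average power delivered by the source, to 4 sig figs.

74.13 mW

ω = 2πf = 20730 rad/s
X_L = ωL = 414.7 Ω
X_C = 1/(ωC) = 438.4 Ω
Parallel: admittances add. Y = 1/R + 1/(jωL) + jωC
Y = (0.0001266 − j0.0001306) S
|Y| = 0.0001819 S → |Z| = 1/|Y| = 5497 Ω, ∠Z = −∠Y = 45.90°
I = V/|Z| = 4.402 mA
P = VI cos φ = 24.2 × 0.004402 × cos(45.90°) = 74.13 mW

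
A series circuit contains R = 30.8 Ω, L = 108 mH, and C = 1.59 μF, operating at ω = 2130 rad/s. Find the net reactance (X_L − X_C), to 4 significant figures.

-65.23 Ω

X_L = ωL = 230.0 Ω
X_C = 1/(ωC) = 295.3 Ω
X = 230.0 − 295.3 = -65.23 Ω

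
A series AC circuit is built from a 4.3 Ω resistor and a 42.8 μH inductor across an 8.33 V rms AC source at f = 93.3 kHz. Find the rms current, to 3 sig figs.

ω = 2πf = 586200 rad/s
X_L = ωL = 25.1 Ω
Z = 4.30 + j25.1 Ω
|Z| = √(4.30² + 25.1²) = 25.5 Ω
I = V/|Z| = 8.33/25.5 = 327 mA

327 mA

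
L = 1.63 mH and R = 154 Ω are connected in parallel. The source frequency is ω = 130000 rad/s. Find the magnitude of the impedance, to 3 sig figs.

X_L = ωL = 212 Ω
Parallel: admittances add. Y = 1/R + 1/(jωL)
Y = (0.00649 − j0.00472) S
|Y| = 0.00803 S → |Z| = 1/|Y| = 125 Ω, ∠Z = −∠Y = 36.0°

125 Ω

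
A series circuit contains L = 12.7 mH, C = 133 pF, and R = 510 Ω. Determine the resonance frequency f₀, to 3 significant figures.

ω₀ = 1/√(LC) = 1/√(0.0127 × 1.33e-10) = 769400 rad/s
f₀ = ω₀/(2π) = 122 kHz

122 kHz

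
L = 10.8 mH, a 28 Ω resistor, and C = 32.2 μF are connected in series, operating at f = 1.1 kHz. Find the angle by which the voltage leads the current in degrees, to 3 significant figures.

68.2°

ω = 2πf = 6912 rad/s
X_L = ωL = 74.6 Ω
X_C = 1/(ωC) = 4.49 Ω
Net reactance X = X_L − X_C = 70.2 Ω
Z = 28.0 + j70.2 Ω
|Z| = √(28.0² + 70.2²) = 75.5 Ω
∠Z = arctan(70.2/28.0) = 68.2°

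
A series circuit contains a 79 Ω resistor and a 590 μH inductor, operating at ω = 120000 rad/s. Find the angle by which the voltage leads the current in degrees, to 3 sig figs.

X_L = ωL = 70.8 Ω
Z = 79.0 + j70.8 Ω
|Z| = √(79.0² + 70.8²) = 106 Ω
∠Z = arctan(70.8/79.0) = 41.9°

41.9°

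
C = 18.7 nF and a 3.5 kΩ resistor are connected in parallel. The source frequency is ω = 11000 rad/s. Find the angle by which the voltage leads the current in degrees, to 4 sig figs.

X_C = 1/(ωC) = 4861 Ω
Parallel: admittances add. Y = 1/R + jωC
Y = (0.0002857 + j0.0002057) S
|Y| = 0.0003521 S → |Z| = 1/|Y| = 2840 Ω, ∠Z = −∠Y = -35.75°

-35.75°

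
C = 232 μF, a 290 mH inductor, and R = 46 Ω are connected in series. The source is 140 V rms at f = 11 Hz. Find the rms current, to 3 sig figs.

ω = 2πf = 69.12 rad/s
X_L = ωL = 20.0 Ω
X_C = 1/(ωC) = 62.4 Ω
Net reactance X = X_L − X_C = -42.3 Ω
Z = 46.0 − j42.3 Ω
|Z| = √(46.0² + 42.3²) = 62.5 Ω
I = V/|Z| = 140/62.5 = 2.24 A

2.24 A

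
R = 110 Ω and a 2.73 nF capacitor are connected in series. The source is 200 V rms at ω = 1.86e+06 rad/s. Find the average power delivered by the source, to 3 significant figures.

X_C = 1/(ωC) = 197 Ω
Z = 110 − j197 Ω
|Z| = √(110² + 197²) = 226 Ω
∠Z = arctan(-197/110) = -60.8°
I = V/|Z| = 887 mA
P = VI cos φ = 200 × 0.887 × cos(-60.8°) = 86.5 W

86.5 W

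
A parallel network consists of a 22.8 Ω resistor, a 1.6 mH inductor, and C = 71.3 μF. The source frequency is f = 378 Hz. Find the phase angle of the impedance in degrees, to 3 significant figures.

64.9°

ω = 2πf = 2375 rad/s
X_L = ωL = 3.80 Ω
X_C = 1/(ωC) = 5.91 Ω
Parallel: admittances add. Y = 1/R + 1/(jωL) + jωC
Y = (0.0439 − j0.0938) S
|Y| = 0.104 S → |Z| = 1/|Y| = 9.66 Ω, ∠Z = −∠Y = 64.9°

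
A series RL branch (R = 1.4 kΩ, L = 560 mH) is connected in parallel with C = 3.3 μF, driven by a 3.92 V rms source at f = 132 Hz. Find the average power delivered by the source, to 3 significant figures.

9.89 mW

ω = 2πf = 829.4 rad/s
X_L = ωL = 464 Ω
X_C = 1/(ωC) = 365 Ω
Branch 1 (R+jX_L): Z₁ = 1400 + j464 Ω, |Z₁| = 1480 Ω
Branch 2 (−jX_C): Z₂ = −j365 Ω
Parallel: Z = Z₁Z₂/(Z₁+Z₂), |Z| = 384 Ω, ∠Z = -75.7°
I = V/|Z| = 10.2 mA
P = VI cos φ = 3.92 × 0.0102 × cos(-75.7°) = 9.89 mW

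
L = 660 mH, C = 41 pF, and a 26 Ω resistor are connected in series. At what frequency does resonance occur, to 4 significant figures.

30.60 kHz

ω₀ = 1/√(LC) = 1/√(0.66 × 4.1e-11) = 192200 rad/s
f₀ = ω₀/(2π) = 30.60 kHz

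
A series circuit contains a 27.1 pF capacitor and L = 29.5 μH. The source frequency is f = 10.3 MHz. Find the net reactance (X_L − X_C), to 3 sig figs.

ω = 2πf = 6.472e+07 rad/s
X_L = ωL = 1910 Ω
X_C = 1/(ωC) = 570 Ω
X = 1910 − 570 = 1340 Ω

1340 Ω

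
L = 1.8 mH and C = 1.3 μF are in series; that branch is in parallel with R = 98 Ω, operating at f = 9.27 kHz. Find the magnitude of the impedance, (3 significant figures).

66.9 Ω

ω = 2πf = 58250 rad/s
X_L = ωL = 105 Ω
X_C = 1/(ωC) = 13.2 Ω
Branch 1: Z₁ = R = 98.0 Ω
Branch 2 (series LC): Z₂ = j(X_L − X_C) = j91.6 Ω
Parallel: Z = Z₁Z₂/(Z₁+Z₂), |Z| = 66.9 Ω, ∠Z = 46.9°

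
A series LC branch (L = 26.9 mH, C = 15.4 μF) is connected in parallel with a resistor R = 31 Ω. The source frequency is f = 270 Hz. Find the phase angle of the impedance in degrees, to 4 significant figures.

ω = 2πf = 1696 rad/s
X_L = ωL = 45.63 Ω
X_C = 1/(ωC) = 38.28 Ω
Branch 1: Z₁ = R = 31.00 Ω
Branch 2 (series LC): Z₂ = j(X_L − X_C) = j7.358 Ω
Parallel: Z = Z₁Z₂/(Z₁+Z₂), |Z| = 7.159 Ω, ∠Z = 76.65°

76.65°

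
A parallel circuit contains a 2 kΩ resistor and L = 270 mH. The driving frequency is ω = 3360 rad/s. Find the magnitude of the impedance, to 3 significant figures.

X_L = ωL = 907 Ω
Parallel: admittances add. Y = 1/R + 1/(jωL)
Y = (0.000500 − j0.00110) S
|Y| = 0.00121 S → |Z| = 1/|Y| = 826 Ω, ∠Z = −∠Y = 65.6°

826 Ω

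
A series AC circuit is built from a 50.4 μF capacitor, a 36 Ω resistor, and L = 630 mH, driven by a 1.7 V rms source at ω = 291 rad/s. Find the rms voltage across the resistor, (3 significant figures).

0.507 V

X_L = ωL = 183 Ω
X_C = 1/(ωC) = 68.2 Ω
Net reactance X = X_L − X_C = 115 Ω
Z = 36.0 + j115 Ω
|Z| = √(36.0² + 115²) = 121 Ω
I = V/|Z| = 14.1 mA
V_R = I·|Z_R| = 0.0141 × 36.0 = 0.507 V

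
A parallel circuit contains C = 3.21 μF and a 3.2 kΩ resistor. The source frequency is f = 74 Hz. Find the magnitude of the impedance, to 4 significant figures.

655.8 Ω

ω = 2πf = 465.0 rad/s
X_C = 1/(ωC) = 670.0 Ω
Parallel: admittances add. Y = 1/R + jωC
Y = (0.0003125 + j0.001493) S
|Y| = 0.001525 S → |Z| = 1/|Y| = 655.8 Ω, ∠Z = −∠Y = -78.17°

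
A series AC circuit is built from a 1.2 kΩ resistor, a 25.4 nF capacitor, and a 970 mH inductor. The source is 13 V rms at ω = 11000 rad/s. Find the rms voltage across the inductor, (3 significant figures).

19.3 V

X_L = ωL = 10700 Ω
X_C = 1/(ωC) = 3580 Ω
Net reactance X = X_L − X_C = 7090 Ω
Z = 1200 + j7090 Ω
|Z| = √(1200² + 7090²) = 7190 Ω
I = V/|Z| = 1.81 mA
V_L = I·|Z_L| = 0.00181 × 10700 = 19.3 V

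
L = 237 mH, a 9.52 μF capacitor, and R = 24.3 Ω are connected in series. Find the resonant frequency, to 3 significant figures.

106 Hz

ω₀ = 1/√(LC) = 1/√(0.237 × 9.52e-06) = 665.7 rad/s
f₀ = ω₀/(2π) = 106 Hz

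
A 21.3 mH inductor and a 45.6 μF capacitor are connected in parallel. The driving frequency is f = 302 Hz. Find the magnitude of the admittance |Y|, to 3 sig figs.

61.8 mS

ω = 2πf = 1898 rad/s
X_L = ωL = 40.4 Ω
X_C = 1/(ωC) = 11.6 Ω
Parallel: admittances add. Y = 1/(jωL) + jωC
Y = (0 + j0.0618) S
|Y| = 0.0618 S → |Z| = 1/|Y| = 16.2 Ω, ∠Z = −∠Y = -90.0°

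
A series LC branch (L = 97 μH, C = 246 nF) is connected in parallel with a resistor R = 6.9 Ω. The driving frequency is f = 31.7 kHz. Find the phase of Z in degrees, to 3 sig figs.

-81.0°

ω = 2πf = 199200 rad/s
X_L = ωL = 19.3 Ω
X_C = 1/(ωC) = 20.4 Ω
Branch 1: Z₁ = R = 6.90 Ω
Branch 2 (series LC): Z₂ = j(X_L − X_C) = −j1.09 Ω
Parallel: Z = Z₁Z₂/(Z₁+Z₂), |Z| = 1.08 Ω, ∠Z = -81.0°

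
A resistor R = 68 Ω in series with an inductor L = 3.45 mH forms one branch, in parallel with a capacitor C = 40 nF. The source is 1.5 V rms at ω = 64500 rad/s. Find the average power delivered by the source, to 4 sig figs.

2.826 mW

X_L = ωL = 222.5 Ω
X_C = 1/(ωC) = 387.6 Ω
Branch 1 (R+jX_L): Z₁ = 68.00 + j222.5 Ω, |Z₁| = 232.7 Ω
Branch 2 (−jX_C): Z₂ = −j387.6 Ω
Parallel: Z = Z₁Z₂/(Z₁+Z₂), |Z| = 505.2 Ω, ∠Z = 50.62°
I = V/|Z| = 2.969 mA
P = VI cos φ = 1.5 × 0.002969 × cos(50.62°) = 2.826 mW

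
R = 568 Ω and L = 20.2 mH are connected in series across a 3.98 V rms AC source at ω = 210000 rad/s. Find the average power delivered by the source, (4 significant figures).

491.2 μW

X_L = ωL = 4242 Ω
Z = 568.0 + j4242 Ω
|Z| = √(568.0² + 4242²) = 4280 Ω
∠Z = arctan(4242/568.0) = 82.37°
I = V/|Z| = 929.9 μA
P = VI cos φ = 3.98 × 0.0009299 × cos(82.37°) = 491.2 μW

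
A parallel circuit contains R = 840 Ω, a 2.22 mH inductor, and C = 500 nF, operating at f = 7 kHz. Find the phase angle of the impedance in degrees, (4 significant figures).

-84.21°

ω = 2πf = 43980 rad/s
X_L = ωL = 97.64 Ω
X_C = 1/(ωC) = 45.47 Ω
Parallel: admittances add. Y = 1/R + 1/(jωL) + jωC
Y = (0.001190 + j0.01175) S
|Y| = 0.01181 S → |Z| = 1/|Y| = 84.68 Ω, ∠Z = −∠Y = -84.21°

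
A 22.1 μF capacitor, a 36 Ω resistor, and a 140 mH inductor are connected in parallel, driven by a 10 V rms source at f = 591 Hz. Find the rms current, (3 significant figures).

848 mA

ω = 2πf = 3713 rad/s
X_L = ωL = 520 Ω
X_C = 1/(ωC) = 12.2 Ω
Parallel: admittances add. Y = 1/R + 1/(jωL) + jωC
Y = (0.0278 + j0.0801) S
|Y| = 0.0848 S → |Z| = 1/|Y| = 11.8 Ω, ∠Z = −∠Y = -70.9°
I = V/|Z| = 10/11.8 = 848 mA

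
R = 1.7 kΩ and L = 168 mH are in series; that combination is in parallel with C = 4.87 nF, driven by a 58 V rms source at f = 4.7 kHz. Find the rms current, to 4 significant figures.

ω = 2πf = 29530 rad/s
X_L = ωL = 4961 Ω
X_C = 1/(ωC) = 6953 Ω
Branch 1 (R+jX_L): Z₁ = 1700 + j4961 Ω, |Z₁| = 5244 Ω
Branch 2 (−jX_C): Z₂ = −j6953 Ω
Parallel: Z = Z₁Z₂/(Z₁+Z₂), |Z| = 13920 Ω, ∠Z = 30.61°
I = V/|Z| = 58/13920 = 4.165 mA

4.165 mA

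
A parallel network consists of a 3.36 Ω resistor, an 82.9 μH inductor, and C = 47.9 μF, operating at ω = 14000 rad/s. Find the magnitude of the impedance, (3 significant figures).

2.83 Ω

X_L = ωL = 1.16 Ω
X_C = 1/(ωC) = 1.49 Ω
Parallel: admittances add. Y = 1/R + 1/(jωL) + jωC
Y = (0.298 − j0.191) S
|Y| = 0.354 S → |Z| = 1/|Y| = 2.83 Ω, ∠Z = −∠Y = 32.7°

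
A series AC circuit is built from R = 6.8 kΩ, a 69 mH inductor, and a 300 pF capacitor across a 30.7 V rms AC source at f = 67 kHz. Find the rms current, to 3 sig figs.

1.38 mA

ω = 2πf = 421000 rad/s
X_L = ωL = 29000 Ω
X_C = 1/(ωC) = 7920 Ω
Net reactance X = X_L − X_C = 21100 Ω
Z = 6800 + j21100 Ω
|Z| = √(6800² + 21100²) = 22200 Ω
I = V/|Z| = 30.7/22200 = 1.38 mA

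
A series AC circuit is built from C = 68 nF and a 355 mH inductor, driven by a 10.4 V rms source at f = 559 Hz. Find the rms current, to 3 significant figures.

3.54 mA

ω = 2πf = 3512 rad/s
X_L = ωL = 1250 Ω
X_C = 1/(ωC) = 4190 Ω
Net reactance X = X_L − X_C = -2940 Ω
Z = − j2940 Ω
|Z| = √(0² + 2940²) = 2940 Ω
I = V/|Z| = 10.4/2940 = 3.54 mA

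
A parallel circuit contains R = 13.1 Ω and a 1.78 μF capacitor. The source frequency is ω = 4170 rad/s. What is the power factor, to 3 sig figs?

X_C = 1/(ωC) = 135 Ω
Parallel: admittances add. Y = 1/R + jωC
Y = (0.0763 + j0.00742) S
|Y| = 0.0767 S → |Z| = 1/|Y| = 13.0 Ω, ∠Z = −∠Y = -5.55°
cos φ = cos(-5.55°) = 0.995

0.995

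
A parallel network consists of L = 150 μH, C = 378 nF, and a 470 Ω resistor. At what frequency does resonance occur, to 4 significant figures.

21.14 kHz

ω₀ = 1/√(LC) = 1/√(0.00015 × 3.78e-07) = 132800 rad/s
f₀ = ω₀/(2π) = 21.14 kHz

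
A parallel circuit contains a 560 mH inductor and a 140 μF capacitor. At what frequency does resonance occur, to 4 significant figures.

17.97 Hz

ω₀ = 1/√(LC) = 1/√(0.56 × 0.00014) = 112.9 rad/s
f₀ = ω₀/(2π) = 17.97 Hz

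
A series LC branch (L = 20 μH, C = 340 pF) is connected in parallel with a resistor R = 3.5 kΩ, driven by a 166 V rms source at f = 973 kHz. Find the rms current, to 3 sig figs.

ω = 2πf = 6.114e+06 rad/s
X_L = ωL = 122 Ω
X_C = 1/(ωC) = 481 Ω
Branch 1: Z₁ = R = 3500 Ω
Branch 2 (series LC): Z₂ = j(X_L − X_C) = −j359 Ω
Parallel: Z = Z₁Z₂/(Z₁+Z₂), |Z| = 357 Ω, ∠Z = -84.1°
I = V/|Z| = 166/357 = 465 mA

465 mA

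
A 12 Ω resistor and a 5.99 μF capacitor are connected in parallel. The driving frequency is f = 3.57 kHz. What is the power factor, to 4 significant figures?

0.5271

ω = 2πf = 22430 rad/s
X_C = 1/(ωC) = 7.443 Ω
Parallel: admittances add. Y = 1/R + jωC
Y = (0.08333 + j0.1344) S
|Y| = 0.1581 S → |Z| = 1/|Y| = 6.325 Ω, ∠Z = −∠Y = -58.19°
cos φ = cos(-58.19°) = 0.5271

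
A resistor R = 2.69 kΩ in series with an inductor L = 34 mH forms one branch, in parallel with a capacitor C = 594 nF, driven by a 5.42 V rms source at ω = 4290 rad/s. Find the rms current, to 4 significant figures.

13.85 mA

X_L = ωL = 145.9 Ω
X_C = 1/(ωC) = 392.4 Ω
Branch 1 (R+jX_L): Z₁ = 2690 + j145.9 Ω, |Z₁| = 2694 Ω
Branch 2 (−jX_C): Z₂ = −j392.4 Ω
Parallel: Z = Z₁Z₂/(Z₁+Z₂), |Z| = 391.4 Ω, ∠Z = -81.66°
I = V/|Z| = 5.42/391.4 = 13.85 mA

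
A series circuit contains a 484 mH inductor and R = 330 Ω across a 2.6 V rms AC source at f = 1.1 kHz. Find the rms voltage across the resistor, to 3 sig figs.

ω = 2πf = 6912 rad/s
X_L = ωL = 3350 Ω
Z = 330 + j3350 Ω
|Z| = √(330² + 3350²) = 3360 Ω
I = V/|Z| = 773 μA
V_R = I·|Z_R| = 0.000773 × 330 = 0.255 V

0.255 V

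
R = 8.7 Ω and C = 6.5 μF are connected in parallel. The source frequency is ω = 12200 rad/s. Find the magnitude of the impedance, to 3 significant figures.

7.16 Ω

X_C = 1/(ωC) = 12.6 Ω
Parallel: admittances add. Y = 1/R + jωC
Y = (0.115 + j0.0793) S
|Y| = 0.140 S → |Z| = 1/|Y| = 7.16 Ω, ∠Z = −∠Y = -34.6°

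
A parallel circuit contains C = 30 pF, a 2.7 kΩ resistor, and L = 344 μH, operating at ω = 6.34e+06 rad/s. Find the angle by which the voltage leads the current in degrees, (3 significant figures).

35.9°

X_L = ωL = 2180 Ω
X_C = 1/(ωC) = 5260 Ω
Parallel: admittances add. Y = 1/R + 1/(jωL) + jωC
Y = (0.000370 − j0.000268) S
|Y| = 0.000457 S → |Z| = 1/|Y| = 2190 Ω, ∠Z = −∠Y = 35.9°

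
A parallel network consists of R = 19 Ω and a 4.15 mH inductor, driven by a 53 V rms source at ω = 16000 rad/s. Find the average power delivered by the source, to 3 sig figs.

X_L = ωL = 66.4 Ω
Parallel: admittances add. Y = 1/R + 1/(jωL)
Y = (0.0526 − j0.0151) S
|Y| = 0.0547 S → |Z| = 1/|Y| = 18.3 Ω, ∠Z = −∠Y = 16.0°
I = V/|Z| = 2.90 A
P = VI cos φ = 53 × 2.90 × cos(16.0°) = 148 W

148 W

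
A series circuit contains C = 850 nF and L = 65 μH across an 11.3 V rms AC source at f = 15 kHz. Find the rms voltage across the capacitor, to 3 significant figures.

ω = 2πf = 94250 rad/s
X_L = ωL = 6.13 Ω
X_C = 1/(ωC) = 12.5 Ω
Net reactance X = X_L − X_C = -6.36 Ω
Z = − j6.36 Ω
|Z| = √(0² + 6.36²) = 6.36 Ω
I = V/|Z| = 1.78 A
V_C = I·|Z_C| = 1.78 × 12.5 = 22.2 V

22.2 V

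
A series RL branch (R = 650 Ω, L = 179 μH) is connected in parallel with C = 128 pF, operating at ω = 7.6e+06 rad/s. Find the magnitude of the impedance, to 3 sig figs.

X_L = ωL = 1360 Ω
X_C = 1/(ωC) = 1030 Ω
Branch 1 (R+jX_L): Z₁ = 650 + j1360 Ω, |Z₁| = 1510 Ω
Branch 2 (−jX_C): Z₂ = −j1030 Ω
Parallel: Z = Z₁Z₂/(Z₁+Z₂), |Z| = 2120 Ω, ∠Z = -52.6°

2120 Ω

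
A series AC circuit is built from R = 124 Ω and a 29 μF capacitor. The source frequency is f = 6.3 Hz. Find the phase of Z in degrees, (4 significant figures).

ω = 2πf = 39.58 rad/s
X_C = 1/(ωC) = 871.1 Ω
Z = 124.0 − j871.1 Ω
|Z| = √(124.0² + 871.1²) = 879.9 Ω
∠Z = arctan(-871.1/124.0) = -81.90°

-81.90°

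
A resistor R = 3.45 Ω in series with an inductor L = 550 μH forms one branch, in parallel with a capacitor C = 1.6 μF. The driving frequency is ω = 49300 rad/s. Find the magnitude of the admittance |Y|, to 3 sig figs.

42.8 mS

X_L = ωL = 27.1 Ω
X_C = 1/(ωC) = 12.7 Ω
Branch 1 (R+jX_L): Z₁ = 3.45 + j27.1 Ω, |Z₁| = 27.3 Ω
Branch 2 (−jX_C): Z₂ = −j12.7 Ω
Parallel: Z = Z₁Z₂/(Z₁+Z₂), |Z| = 23.3 Ω, ∠Z = -83.8°
|Y| = 1/|Z| = 42.8 mS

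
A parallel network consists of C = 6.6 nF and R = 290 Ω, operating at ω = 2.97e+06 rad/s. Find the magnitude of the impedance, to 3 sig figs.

X_C = 1/(ωC) = 51.0 Ω
Parallel: admittances add. Y = 1/R + jωC
Y = (0.00345 + j0.0196) S
|Y| = 0.0199 S → |Z| = 1/|Y| = 50.2 Ω, ∠Z = −∠Y = -80.0°

50.2 Ω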